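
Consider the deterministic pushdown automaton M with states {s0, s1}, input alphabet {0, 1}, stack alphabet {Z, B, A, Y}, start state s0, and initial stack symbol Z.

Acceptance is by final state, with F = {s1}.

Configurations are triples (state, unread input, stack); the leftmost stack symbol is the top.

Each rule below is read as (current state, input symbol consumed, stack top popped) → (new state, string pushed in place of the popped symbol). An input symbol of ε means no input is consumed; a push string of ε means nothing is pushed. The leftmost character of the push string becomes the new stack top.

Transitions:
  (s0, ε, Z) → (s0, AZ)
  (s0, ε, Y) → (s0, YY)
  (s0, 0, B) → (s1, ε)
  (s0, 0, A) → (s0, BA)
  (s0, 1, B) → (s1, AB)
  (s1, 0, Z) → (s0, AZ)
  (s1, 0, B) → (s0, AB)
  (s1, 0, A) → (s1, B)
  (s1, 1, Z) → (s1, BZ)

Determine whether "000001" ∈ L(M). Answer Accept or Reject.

(s0, 000001, Z)
  ε-move, top Z: go to s0, push AZ → (s0, 000001, AZ)
  read 0, top A: go to s0, push BA → (s0, 00001, BAZ)
  read 0, top B: go to s1, push ε → (s1, 0001, AZ)
  read 0, top A: go to s1, push B → (s1, 001, BZ)
  read 0, top B: go to s0, push AB → (s0, 01, ABZ)
  read 0, top A: go to s0, push BA → (s0, 1, BABZ)
  read 1, top B: go to s1, push AB → (s1, ε, ABABZ)
All input consumed; state s1 ∈ F.

Accept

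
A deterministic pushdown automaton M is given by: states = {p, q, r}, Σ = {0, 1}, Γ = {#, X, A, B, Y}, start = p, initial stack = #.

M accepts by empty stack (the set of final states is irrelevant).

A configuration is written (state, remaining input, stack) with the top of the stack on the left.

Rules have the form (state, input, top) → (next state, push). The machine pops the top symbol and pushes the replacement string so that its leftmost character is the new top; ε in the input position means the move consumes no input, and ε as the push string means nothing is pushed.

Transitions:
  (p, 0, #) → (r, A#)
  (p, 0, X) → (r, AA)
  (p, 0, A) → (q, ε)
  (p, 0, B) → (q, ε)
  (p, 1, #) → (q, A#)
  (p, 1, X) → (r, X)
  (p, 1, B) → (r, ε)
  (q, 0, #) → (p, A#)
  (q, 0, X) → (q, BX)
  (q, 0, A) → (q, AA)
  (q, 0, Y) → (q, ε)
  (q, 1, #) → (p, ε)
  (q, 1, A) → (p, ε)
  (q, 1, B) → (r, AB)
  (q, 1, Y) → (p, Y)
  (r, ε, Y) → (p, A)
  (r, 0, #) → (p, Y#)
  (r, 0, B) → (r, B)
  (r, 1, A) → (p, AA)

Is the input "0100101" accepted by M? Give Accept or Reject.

(p, 0100101, #)
  read 0, top #: go to r, push A# → (r, 100101, A#)
  read 1, top A: go to p, push AA → (p, 00101, AA#)
  read 0, top A: go to q, push ε → (q, 0101, A#)
  read 0, top A: go to q, push AA → (q, 101, AA#)
  read 1, top A: go to p, push ε → (p, 01, A#)
  read 0, top A: go to q, push ε → (q, 1, #)
  read 1, top #: go to p, push ε → (p, ε, ε)
All input consumed and the stack is empty.

Accept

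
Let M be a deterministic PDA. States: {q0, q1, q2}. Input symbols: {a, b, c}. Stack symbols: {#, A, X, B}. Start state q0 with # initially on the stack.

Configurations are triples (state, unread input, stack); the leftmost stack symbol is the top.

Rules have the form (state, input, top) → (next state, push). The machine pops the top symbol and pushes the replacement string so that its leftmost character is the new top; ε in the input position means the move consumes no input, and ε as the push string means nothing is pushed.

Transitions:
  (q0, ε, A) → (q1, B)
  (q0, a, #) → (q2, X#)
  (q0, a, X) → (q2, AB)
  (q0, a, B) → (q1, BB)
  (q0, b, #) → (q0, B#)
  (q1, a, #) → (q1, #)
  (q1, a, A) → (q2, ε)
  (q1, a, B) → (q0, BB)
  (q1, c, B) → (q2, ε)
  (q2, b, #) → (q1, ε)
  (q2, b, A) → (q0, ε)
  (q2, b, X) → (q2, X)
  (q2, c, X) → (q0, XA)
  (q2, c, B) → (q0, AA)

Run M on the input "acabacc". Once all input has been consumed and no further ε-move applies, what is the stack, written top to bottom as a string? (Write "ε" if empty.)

(q0, acabacc, #) ⊢ (q2, cabacc, X#) ⊢ (q0, abacc, XA#) ⊢ (q2, bacc, ABA#) ⊢ (q0, acc, BA#) ⊢ (q1, cc, BBA#) ⊢ (q2, c, BA#) ⊢ (q0, ε, AAA#) ⊢ (q1, ε, BAA#)
All input consumed in state q1 with stack BAA#.

BAA#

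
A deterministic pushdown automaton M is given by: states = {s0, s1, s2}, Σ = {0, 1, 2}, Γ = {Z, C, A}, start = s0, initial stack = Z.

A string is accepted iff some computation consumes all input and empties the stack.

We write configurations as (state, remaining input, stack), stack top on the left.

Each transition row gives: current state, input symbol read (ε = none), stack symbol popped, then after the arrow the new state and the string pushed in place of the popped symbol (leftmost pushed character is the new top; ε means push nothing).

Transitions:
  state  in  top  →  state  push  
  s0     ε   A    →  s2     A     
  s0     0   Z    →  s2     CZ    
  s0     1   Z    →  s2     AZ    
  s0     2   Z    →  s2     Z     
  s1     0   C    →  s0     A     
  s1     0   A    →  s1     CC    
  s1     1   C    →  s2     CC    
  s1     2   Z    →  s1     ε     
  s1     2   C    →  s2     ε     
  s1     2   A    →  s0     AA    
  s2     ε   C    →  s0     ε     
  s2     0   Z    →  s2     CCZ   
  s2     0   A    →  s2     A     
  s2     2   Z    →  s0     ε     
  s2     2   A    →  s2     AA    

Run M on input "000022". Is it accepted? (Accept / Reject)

Accept

(s0, 000022, Z)
  read 0, top Z: go to s2, push CZ → (s2, 00022, CZ)
  ε-move, top C: go to s0, push ε → (s0, 00022, Z)
  read 0, top Z: go to s2, push CZ → (s2, 0022, CZ)
  ε-move, top C: go to s0, push ε → (s0, 0022, Z)
  read 0, top Z: go to s2, push CZ → (s2, 022, CZ)
  ε-move, top C: go to s0, push ε → (s0, 022, Z)
  read 0, top Z: go to s2, push CZ → (s2, 22, CZ)
  ε-move, top C: go to s0, push ε → (s0, 22, Z)
  read 2, top Z: go to s2, push Z → (s2, 2, Z)
  read 2, top Z: go to s0, push ε → (s0, ε, ε)
All input consumed and the stack is empty.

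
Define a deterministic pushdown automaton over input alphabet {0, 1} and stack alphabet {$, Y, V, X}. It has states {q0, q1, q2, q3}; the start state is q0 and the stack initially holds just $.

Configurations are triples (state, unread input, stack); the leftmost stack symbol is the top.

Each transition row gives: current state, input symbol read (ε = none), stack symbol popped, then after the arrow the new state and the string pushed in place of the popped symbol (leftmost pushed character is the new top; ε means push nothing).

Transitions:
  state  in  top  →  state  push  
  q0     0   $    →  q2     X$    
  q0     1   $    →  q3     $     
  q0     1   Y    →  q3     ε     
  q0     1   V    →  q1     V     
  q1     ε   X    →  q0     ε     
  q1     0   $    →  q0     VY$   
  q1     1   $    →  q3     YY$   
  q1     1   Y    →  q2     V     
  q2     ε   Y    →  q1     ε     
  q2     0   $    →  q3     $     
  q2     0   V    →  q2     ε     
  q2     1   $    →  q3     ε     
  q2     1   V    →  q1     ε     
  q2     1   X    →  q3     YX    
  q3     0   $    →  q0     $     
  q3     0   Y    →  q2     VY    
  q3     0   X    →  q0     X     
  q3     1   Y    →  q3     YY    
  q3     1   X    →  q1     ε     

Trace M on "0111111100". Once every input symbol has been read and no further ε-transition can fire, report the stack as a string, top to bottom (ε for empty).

(q0, 0111111100, $)
  read 0, top $: go to q2, push X$ → (q2, 111111100, X$)
  read 1, top X: go to q3, push YX → (q3, 11111100, YX$)
  read 1, top Y: go to q3, push YY → (q3, 1111100, YYX$)
  read 1, top Y: go to q3, push YY → (q3, 111100, YYYX$)
  read 1, top Y: go to q3, push YY → (q3, 11100, YYYYX$)
  read 1, top Y: go to q3, push YY → (q3, 1100, YYYYYX$)
  read 1, top Y: go to q3, push YY → (q3, 100, YYYYYYX$)
  read 1, top Y: go to q3, push YY → (q3, 00, YYYYYYYX$)
  read 0, top Y: go to q2, push VY → (q2, 0, VYYYYYYYX$)
  read 0, top V: go to q2, push ε → (q2, ε, YYYYYYYX$)
  ε-move, top Y: go to q1, push ε → (q1, ε, YYYYYYX$)
All input consumed in state q1 with stack YYYYYYX$.

YYYYYYX$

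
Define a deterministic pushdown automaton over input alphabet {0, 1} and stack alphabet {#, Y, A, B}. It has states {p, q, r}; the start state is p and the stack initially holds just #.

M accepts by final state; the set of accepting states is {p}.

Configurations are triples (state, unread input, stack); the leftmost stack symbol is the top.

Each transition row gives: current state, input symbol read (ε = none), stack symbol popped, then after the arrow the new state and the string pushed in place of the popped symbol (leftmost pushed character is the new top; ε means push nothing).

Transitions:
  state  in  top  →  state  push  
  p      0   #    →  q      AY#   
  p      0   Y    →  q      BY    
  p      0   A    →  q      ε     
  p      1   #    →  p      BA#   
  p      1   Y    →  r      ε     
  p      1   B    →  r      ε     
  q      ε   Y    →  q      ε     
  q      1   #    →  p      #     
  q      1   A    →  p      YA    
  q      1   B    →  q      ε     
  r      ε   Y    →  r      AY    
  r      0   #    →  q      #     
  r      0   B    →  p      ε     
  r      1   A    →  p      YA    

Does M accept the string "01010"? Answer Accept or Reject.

Reject

(p, 01010, #)
  read 0, top #: go to q, push AY# → (q, 1010, AY#)
  read 1, top A: go to p, push YA → (p, 010, YAY#)
  read 0, top Y: go to q, push BY → (q, 10, BYAY#)
  read 1, top B: go to q, push ε → (q, 0, YAY#)
  ε-move, top Y: go to q, push ε → (q, 0, AY#)
No transition applies at (q, 0, AY#); input not fully consumed.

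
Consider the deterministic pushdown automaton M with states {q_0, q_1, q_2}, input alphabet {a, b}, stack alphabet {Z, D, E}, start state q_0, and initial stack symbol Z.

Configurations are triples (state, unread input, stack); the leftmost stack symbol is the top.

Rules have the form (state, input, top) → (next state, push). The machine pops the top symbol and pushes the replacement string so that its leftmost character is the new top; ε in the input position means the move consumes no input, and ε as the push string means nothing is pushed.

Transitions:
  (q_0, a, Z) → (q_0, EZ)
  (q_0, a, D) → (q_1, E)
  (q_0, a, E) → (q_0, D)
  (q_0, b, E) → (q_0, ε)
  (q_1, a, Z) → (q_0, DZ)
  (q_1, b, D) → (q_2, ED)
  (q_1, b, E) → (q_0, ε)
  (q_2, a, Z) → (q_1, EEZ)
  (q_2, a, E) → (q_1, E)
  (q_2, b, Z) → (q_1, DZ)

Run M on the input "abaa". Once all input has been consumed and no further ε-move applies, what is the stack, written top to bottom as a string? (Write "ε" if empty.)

(q_0, abaa, Z) ⊢ (q_0, baa, EZ) ⊢ (q_0, aa, Z) ⊢ (q_0, a, EZ) ⊢ (q_0, ε, DZ)
All input consumed in state q_0 with stack DZ.

DZ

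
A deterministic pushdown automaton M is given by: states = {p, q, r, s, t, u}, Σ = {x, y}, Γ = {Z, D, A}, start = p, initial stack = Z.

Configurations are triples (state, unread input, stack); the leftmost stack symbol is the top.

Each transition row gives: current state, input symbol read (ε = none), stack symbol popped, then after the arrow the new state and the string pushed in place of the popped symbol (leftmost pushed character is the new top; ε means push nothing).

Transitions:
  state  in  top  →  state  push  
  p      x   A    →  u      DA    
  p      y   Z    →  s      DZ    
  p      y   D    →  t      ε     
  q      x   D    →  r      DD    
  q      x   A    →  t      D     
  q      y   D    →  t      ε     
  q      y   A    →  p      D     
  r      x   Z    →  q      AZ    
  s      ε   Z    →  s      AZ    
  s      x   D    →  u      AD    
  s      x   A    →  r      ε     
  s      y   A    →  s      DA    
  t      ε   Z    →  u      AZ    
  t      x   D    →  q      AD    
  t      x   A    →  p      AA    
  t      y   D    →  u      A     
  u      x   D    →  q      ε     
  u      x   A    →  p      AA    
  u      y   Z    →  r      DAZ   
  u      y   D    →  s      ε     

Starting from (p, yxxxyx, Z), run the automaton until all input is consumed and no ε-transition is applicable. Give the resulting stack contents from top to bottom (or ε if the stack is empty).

(p, yxxxyx, Z) ⊢ (s, xxxyx, DZ) ⊢ (u, xxyx, ADZ) ⊢ (p, xyx, AADZ) ⊢ (u, yx, DAADZ) ⊢ (s, x, AADZ) ⊢ (r, ε, ADZ)
All input consumed in state r with stack ADZ.

ADZ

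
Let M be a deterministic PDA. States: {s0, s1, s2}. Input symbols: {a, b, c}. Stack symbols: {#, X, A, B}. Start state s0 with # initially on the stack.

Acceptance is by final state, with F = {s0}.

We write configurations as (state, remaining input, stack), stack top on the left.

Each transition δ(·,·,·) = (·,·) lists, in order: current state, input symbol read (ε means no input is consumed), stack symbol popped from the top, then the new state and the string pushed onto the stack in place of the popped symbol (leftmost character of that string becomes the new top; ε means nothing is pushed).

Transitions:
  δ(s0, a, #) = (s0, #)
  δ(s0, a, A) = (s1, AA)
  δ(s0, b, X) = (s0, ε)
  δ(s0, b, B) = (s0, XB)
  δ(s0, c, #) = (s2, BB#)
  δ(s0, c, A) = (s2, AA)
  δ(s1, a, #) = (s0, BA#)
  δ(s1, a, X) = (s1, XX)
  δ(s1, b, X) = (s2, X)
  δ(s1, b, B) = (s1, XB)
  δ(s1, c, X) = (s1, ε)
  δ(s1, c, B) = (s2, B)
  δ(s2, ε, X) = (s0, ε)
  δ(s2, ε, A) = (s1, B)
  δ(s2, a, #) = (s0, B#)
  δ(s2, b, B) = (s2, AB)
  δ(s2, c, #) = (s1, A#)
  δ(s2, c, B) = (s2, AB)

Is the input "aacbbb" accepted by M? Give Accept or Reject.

(s0, aacbbb, #)
  read a, top #: go to s0, push # → (s0, acbbb, #)
  read a, top #: go to s0, push # → (s0, cbbb, #)
  read c, top #: go to s2, push BB# → (s2, bbb, BB#)
  read b, top B: go to s2, push AB → (s2, bb, ABB#)
  ε-move, top A: go to s1, push B → (s1, bb, BBB#)
  read b, top B: go to s1, push XB → (s1, b, XBBB#)
  read b, top X: go to s2, push X → (s2, ε, XBBB#)
  ε-move, top X: go to s0, push ε → (s0, ε, BBB#)
All input consumed; state s0 ∈ F.

Accept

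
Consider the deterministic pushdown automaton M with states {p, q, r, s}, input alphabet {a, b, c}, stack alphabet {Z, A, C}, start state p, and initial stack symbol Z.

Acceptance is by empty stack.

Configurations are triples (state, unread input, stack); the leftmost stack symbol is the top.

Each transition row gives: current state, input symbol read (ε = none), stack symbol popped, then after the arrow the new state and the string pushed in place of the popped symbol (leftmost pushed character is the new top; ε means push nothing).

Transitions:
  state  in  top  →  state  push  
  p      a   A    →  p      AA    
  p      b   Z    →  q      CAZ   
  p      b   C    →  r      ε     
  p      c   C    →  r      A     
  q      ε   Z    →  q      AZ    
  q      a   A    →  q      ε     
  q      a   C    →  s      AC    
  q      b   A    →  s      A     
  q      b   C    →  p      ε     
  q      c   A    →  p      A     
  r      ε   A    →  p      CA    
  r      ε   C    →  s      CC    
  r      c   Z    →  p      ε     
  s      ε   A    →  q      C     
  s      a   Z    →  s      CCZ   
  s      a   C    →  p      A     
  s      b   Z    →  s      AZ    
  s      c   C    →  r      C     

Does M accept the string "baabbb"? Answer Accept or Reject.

Reject

(p, baabbb, Z)
  read b, top Z: go to q, push CAZ → (q, aabbb, CAZ)
  read a, top C: go to s, push AC → (s, abbb, ACAZ)
  ε-move, top A: go to q, push C → (q, abbb, CCAZ)
  read a, top C: go to s, push AC → (s, bbb, ACCAZ)
  ε-move, top A: go to q, push C → (q, bbb, CCCAZ)
  read b, top C: go to p, push ε → (p, bb, CCAZ)
  read b, top C: go to r, push ε → (r, b, CAZ)
  ε-move, top C: go to s, push CC → (s, b, CCAZ)
No transition applies at (s, b, CCAZ); input not fully consumed.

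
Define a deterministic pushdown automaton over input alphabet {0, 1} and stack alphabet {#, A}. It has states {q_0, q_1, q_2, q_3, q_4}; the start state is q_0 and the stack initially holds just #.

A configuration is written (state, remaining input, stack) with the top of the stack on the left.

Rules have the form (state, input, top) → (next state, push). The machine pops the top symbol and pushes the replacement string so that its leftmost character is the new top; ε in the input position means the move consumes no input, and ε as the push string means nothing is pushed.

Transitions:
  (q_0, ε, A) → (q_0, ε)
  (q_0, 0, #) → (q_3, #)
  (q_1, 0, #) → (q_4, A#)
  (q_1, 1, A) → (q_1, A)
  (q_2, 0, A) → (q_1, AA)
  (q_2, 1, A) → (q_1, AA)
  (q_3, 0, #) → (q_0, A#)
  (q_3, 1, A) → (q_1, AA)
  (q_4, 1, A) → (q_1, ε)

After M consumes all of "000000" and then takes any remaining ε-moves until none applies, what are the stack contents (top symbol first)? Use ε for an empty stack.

(q_0, 000000, #)
  read 0, top #: go to q_3, push # → (q_3, 00000, #)
  read 0, top #: go to q_0, push A# → (q_0, 0000, A#)
  ε-move, top A: go to q_0, push ε → (q_0, 0000, #)
  read 0, top #: go to q_3, push # → (q_3, 000, #)
  read 0, top #: go to q_0, push A# → (q_0, 00, A#)
  ε-move, top A: go to q_0, push ε → (q_0, 00, #)
  read 0, top #: go to q_3, push # → (q_3, 0, #)
  read 0, top #: go to q_0, push A# → (q_0, ε, A#)
  ε-move, top A: go to q_0, push ε → (q_0, ε, #)
All input consumed in state q_0 with stack #.

#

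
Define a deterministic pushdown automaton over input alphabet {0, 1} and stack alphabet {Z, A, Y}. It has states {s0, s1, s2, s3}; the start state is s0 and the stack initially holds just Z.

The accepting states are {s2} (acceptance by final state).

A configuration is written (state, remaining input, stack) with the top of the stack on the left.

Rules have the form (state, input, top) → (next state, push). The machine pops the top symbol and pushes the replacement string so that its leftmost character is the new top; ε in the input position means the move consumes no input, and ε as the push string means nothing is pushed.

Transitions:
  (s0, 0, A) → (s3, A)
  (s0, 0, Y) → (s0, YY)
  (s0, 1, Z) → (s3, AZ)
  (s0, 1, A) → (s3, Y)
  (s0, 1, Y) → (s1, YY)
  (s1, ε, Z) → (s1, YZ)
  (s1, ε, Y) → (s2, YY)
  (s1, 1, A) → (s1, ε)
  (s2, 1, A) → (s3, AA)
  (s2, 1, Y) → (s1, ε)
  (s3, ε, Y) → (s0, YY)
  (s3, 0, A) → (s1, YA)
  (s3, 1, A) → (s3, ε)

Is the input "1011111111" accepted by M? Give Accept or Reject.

(s0, 1011111111, Z)
  read 1, top Z: go to s3, push AZ → (s3, 011111111, AZ)
  read 0, top A: go to s1, push YA → (s1, 11111111, YAZ)
  ε-move, top Y: go to s2, push YY → (s2, 11111111, YYAZ)
  read 1, top Y: go to s1, push ε → (s1, 1111111, YAZ)
  ε-move, top Y: go to s2, push YY → (s2, 1111111, YYAZ)
  read 1, top Y: go to s1, push ε → (s1, 111111, YAZ)
  ε-move, top Y: go to s2, push YY → (s2, 111111, YYAZ)
  read 1, top Y: go to s1, push ε → (s1, 11111, YAZ)
  ε-move, top Y: go to s2, push YY → (s2, 11111, YYAZ)
  read 1, top Y: go to s1, push ε → (s1, 1111, YAZ)
  ε-move, top Y: go to s2, push YY → (s2, 1111, YYAZ)
  read 1, top Y: go to s1, push ε → (s1, 111, YAZ)
  ε-move, top Y: go to s2, push YY → (s2, 111, YYAZ)
  read 1, top Y: go to s1, push ε → (s1, 11, YAZ)
  ε-move, top Y: go to s2, push YY → (s2, 11, YYAZ)
  read 1, top Y: go to s1, push ε → (s1, 1, YAZ)
  ε-move, top Y: go to s2, push YY → (s2, 1, YYAZ)
  read 1, top Y: go to s1, push ε → (s1, ε, YAZ)
  ε-move, top Y: go to s2, push YY → (s2, ε, YYAZ)
All input consumed; state s2 ∈ F.

Accept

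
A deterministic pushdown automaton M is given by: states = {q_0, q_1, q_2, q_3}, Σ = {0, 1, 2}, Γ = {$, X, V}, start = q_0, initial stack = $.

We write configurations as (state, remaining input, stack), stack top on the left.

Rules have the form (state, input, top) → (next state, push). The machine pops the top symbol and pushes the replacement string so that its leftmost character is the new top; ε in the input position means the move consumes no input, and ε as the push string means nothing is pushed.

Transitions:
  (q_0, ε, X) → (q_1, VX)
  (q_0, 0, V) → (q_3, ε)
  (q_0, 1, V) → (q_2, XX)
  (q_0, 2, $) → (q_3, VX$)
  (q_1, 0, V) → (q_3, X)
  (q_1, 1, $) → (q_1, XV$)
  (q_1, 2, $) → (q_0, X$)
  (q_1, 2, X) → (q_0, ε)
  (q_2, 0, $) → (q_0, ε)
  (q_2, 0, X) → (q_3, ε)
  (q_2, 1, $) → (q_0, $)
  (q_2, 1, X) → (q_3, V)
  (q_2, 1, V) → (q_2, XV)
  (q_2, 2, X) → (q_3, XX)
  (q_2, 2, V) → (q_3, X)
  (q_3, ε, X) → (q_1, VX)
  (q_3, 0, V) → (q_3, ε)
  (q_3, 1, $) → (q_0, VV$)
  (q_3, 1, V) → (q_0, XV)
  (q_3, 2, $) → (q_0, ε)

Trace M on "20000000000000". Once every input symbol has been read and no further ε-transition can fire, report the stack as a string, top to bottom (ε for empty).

VXXXXXXXXXXXXX$

(q_0, 20000000000000, $)
  read 2, top $: go to q_3, push VX$ → (q_3, 0000000000000, VX$)
  read 0, top V: go to q_3, push ε → (q_3, 000000000000, X$)
  ε-move, top X: go to q_1, push VX → (q_1, 000000000000, VX$)
  read 0, top V: go to q_3, push X → (q_3, 00000000000, XX$)
  ε-move, top X: go to q_1, push VX → (q_1, 00000000000, VXX$)
  read 0, top V: go to q_3, push X → (q_3, 0000000000, XXX$)
  ε-move, top X: go to q_1, push VX → (q_1, 0000000000, VXXX$)
  read 0, top V: go to q_3, push X → (q_3, 000000000, XXXX$)
  ε-move, top X: go to q_1, push VX → (q_1, 000000000, VXXXX$)
  read 0, top V: go to q_3, push X → (q_3, 00000000, XXXXX$)
  ε-move, top X: go to q_1, push VX → (q_1, 00000000, VXXXXX$)
  read 0, top V: go to q_3, push X → (q_3, 0000000, XXXXXX$)
  ε-move, top X: go to q_1, push VX → (q_1, 0000000, VXXXXXX$)
  read 0, top V: go to q_3, push X → (q_3, 000000, XXXXXXX$)
  ε-move, top X: go to q_1, push VX → (q_1, 000000, VXXXXXXX$)
  read 0, top V: go to q_3, push X → (q_3, 00000, XXXXXXXX$)
  ε-move, top X: go to q_1, push VX → (q_1, 00000, VXXXXXXXX$)
  read 0, top V: go to q_3, push X → (q_3, 0000, XXXXXXXXX$)
  ε-move, top X: go to q_1, push VX → (q_1, 0000, VXXXXXXXXX$)
  read 0, top V: go to q_3, push X → (q_3, 000, XXXXXXXXXX$)
  ε-move, top X: go to q_1, push VX → (q_1, 000, VXXXXXXXXXX$)
  read 0, top V: go to q_3, push X → (q_3, 00, XXXXXXXXXXX$)
  ε-move, top X: go to q_1, push VX → (q_1, 00, VXXXXXXXXXXX$)
  read 0, top V: go to q_3, push X → (q_3, 0, XXXXXXXXXXXX$)
  ε-move, top X: go to q_1, push VX → (q_1, 0, VXXXXXXXXXXXX$)
  read 0, top V: go to q_3, push X → (q_3, ε, XXXXXXXXXXXXX$)
  ε-move, top X: go to q_1, push VX → (q_1, ε, VXXXXXXXXXXXXX$)
All input consumed in state q_1 with stack VXXXXXXXXXXXXX$.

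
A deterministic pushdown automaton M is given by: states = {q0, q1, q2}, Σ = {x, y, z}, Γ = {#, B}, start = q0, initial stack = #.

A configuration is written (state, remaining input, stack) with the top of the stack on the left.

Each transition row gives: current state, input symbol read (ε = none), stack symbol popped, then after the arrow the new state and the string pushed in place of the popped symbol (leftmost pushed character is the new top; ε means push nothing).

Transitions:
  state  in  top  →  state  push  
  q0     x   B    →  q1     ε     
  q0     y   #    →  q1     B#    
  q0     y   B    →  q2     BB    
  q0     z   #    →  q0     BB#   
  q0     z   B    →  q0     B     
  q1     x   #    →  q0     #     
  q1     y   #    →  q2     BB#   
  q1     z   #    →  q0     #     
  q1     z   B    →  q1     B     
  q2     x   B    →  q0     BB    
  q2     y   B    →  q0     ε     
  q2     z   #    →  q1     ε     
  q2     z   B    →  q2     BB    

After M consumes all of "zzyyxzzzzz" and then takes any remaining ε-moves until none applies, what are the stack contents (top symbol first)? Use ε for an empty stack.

(q0, zzyyxzzzzz, #) ⊢ (q0, zyyxzzzzz, BB#) ⊢ (q0, yyxzzzzz, BB#) ⊢ (q2, yxzzzzz, BBB#) ⊢ (q0, xzzzzz, BB#) ⊢ (q1, zzzzz, B#) ⊢ (q1, zzzz, B#) ⊢ (q1, zzz, B#) ⊢ (q1, zz, B#) ⊢ (q1, z, B#) ⊢ (q1, ε, B#)
All input consumed in state q1 with stack B#.

B#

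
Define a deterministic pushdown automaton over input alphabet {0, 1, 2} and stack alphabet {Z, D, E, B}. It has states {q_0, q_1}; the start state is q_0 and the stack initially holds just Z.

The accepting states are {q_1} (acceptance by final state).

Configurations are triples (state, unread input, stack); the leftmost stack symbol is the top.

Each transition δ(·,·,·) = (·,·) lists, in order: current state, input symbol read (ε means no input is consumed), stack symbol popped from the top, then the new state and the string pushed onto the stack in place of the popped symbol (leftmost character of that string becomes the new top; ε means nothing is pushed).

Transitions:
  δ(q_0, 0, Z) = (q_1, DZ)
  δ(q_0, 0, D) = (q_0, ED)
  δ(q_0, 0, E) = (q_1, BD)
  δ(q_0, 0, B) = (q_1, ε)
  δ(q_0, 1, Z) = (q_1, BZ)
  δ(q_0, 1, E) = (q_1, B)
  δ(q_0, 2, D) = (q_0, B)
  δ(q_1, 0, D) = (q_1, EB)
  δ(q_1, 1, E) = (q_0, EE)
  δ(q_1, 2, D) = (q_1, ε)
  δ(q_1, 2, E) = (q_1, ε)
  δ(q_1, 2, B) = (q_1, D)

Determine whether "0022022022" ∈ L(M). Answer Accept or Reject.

Accept

(q_0, 0022022022, Z) ⊢ (q_1, 022022022, DZ) ⊢ (q_1, 22022022, EBZ) ⊢ (q_1, 2022022, BZ) ⊢ (q_1, 022022, DZ) ⊢ (q_1, 22022, EBZ) ⊢ (q_1, 2022, BZ) ⊢ (q_1, 022, DZ) ⊢ (q_1, 22, EBZ) ⊢ (q_1, 2, BZ) ⊢ (q_1, ε, DZ)
All input consumed; state q_1 ∈ F.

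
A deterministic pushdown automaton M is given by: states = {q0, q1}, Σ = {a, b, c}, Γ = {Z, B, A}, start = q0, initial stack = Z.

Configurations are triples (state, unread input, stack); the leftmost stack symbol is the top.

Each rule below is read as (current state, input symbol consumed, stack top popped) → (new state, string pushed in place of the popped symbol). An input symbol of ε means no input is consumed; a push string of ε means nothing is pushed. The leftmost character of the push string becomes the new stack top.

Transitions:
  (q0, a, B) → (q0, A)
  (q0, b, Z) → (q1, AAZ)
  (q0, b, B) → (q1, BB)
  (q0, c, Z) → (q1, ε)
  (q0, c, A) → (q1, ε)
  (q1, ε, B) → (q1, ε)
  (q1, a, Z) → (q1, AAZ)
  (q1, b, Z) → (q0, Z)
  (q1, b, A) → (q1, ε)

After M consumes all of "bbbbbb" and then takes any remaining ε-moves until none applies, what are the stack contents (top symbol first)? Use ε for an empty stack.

(q0, bbbbbb, Z)
  read b, top Z: go to q1, push AAZ → (q1, bbbbb, AAZ)
  read b, top A: go to q1, push ε → (q1, bbbb, AZ)
  read b, top A: go to q1, push ε → (q1, bbb, Z)
  read b, top Z: go to q0, push Z → (q0, bb, Z)
  read b, top Z: go to q1, push AAZ → (q1, b, AAZ)
  read b, top A: go to q1, push ε → (q1, ε, AZ)
All input consumed in state q1 with stack AZ.

AZ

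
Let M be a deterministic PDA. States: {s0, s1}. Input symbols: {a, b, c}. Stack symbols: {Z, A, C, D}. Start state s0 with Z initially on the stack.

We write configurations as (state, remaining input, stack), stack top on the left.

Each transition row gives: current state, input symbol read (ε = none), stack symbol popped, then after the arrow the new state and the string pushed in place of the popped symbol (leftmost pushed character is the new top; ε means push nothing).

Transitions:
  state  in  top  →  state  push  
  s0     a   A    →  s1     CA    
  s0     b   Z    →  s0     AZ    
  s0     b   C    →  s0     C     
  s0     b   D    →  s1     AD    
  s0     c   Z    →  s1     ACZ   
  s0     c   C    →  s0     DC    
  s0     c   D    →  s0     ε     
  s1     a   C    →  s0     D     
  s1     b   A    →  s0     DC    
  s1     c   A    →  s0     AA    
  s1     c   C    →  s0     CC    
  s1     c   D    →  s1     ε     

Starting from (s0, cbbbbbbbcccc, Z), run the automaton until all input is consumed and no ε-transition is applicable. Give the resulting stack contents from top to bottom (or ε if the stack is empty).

(s0, cbbbbbbbcccc, Z)
  read c, top Z: go to s1, push ACZ → (s1, bbbbbbbcccc, ACZ)
  read b, top A: go to s0, push DC → (s0, bbbbbbcccc, DCCZ)
  read b, top D: go to s1, push AD → (s1, bbbbbcccc, ADCCZ)
  read b, top A: go to s0, push DC → (s0, bbbbcccc, DCDCCZ)
  read b, top D: go to s1, push AD → (s1, bbbcccc, ADCDCCZ)
  read b, top A: go to s0, push DC → (s0, bbcccc, DCDCDCCZ)
  read b, top D: go to s1, push AD → (s1, bcccc, ADCDCDCCZ)
  read b, top A: go to s0, push DC → (s0, cccc, DCDCDCDCCZ)
  read c, top D: go to s0, push ε → (s0, ccc, CDCDCDCCZ)
  read c, top C: go to s0, push DC → (s0, cc, DCDCDCDCCZ)
  read c, top D: go to s0, push ε → (s0, c, CDCDCDCCZ)
  read c, top C: go to s0, push DC → (s0, ε, DCDCDCDCCZ)
All input consumed in state s0 with stack DCDCDCDCCZ.

DCDCDCDCCZ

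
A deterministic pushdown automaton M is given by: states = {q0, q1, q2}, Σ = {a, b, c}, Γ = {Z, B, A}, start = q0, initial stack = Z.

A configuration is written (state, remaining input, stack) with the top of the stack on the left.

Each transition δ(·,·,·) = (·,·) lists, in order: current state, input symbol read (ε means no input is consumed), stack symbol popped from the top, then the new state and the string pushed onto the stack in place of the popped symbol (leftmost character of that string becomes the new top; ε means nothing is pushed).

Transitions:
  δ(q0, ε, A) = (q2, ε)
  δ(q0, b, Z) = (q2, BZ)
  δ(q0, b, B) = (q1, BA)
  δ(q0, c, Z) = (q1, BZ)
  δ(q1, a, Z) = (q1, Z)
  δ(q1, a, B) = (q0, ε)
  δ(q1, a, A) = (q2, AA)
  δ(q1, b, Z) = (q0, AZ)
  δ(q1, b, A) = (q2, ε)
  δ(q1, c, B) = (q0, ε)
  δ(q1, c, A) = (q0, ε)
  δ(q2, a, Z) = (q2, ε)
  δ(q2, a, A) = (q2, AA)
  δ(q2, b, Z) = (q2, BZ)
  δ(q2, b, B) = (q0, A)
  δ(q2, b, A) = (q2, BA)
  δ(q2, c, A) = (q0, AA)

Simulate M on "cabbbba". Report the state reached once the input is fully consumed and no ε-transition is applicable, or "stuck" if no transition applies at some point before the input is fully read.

q2

(q0, cabbbba, Z)
  read c, top Z: go to q1, push BZ → (q1, abbbba, BZ)
  read a, top B: go to q0, push ε → (q0, bbbba, Z)
  read b, top Z: go to q2, push BZ → (q2, bbba, BZ)
  read b, top B: go to q0, push A → (q0, bba, AZ)
  ε-move, top A: go to q2, push ε → (q2, bba, Z)
  read b, top Z: go to q2, push BZ → (q2, ba, BZ)
  read b, top B: go to q0, push A → (q0, a, AZ)
  ε-move, top A: go to q2, push ε → (q2, a, Z)
  read a, top Z: go to q2, push ε → (q2, ε, ε)
All input consumed; M is in state q2.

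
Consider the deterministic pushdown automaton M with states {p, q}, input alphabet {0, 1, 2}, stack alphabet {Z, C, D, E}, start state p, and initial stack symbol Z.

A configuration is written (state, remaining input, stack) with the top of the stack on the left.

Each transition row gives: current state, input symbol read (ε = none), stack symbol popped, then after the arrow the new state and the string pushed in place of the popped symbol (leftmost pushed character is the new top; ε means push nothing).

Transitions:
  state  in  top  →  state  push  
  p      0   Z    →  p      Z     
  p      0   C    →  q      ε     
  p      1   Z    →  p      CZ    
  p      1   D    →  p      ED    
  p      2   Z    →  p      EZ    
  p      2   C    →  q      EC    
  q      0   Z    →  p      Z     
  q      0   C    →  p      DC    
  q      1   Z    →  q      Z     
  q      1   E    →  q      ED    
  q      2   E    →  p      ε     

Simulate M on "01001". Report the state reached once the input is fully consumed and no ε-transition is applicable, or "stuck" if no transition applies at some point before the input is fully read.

(p, 01001, Z)
  read 0, top Z: go to p, push Z → (p, 1001, Z)
  read 1, top Z: go to p, push CZ → (p, 001, CZ)
  read 0, top C: go to q, push ε → (q, 01, Z)
  read 0, top Z: go to p, push Z → (p, 1, Z)
  read 1, top Z: go to p, push CZ → (p, ε, CZ)
All input consumed; M is in state p.

p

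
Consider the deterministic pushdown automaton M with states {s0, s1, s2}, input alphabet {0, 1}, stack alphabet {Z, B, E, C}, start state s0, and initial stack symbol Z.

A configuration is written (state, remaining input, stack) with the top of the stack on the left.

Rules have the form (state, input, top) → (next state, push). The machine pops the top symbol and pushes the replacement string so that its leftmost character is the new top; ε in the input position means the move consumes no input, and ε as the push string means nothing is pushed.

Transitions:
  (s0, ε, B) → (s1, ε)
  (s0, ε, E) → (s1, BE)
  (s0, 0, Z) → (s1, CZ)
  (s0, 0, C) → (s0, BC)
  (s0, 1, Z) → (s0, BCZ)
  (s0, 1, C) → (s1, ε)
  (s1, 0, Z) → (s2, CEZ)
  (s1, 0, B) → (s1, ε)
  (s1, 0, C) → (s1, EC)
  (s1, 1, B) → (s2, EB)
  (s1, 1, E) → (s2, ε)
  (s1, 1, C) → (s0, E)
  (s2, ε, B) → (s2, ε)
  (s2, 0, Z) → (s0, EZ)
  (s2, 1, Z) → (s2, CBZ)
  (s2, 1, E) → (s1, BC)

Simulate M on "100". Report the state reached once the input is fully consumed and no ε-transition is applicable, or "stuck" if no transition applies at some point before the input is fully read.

stuck

(s0, 100, Z)
  read 1, top Z: go to s0, push BCZ → (s0, 00, BCZ)
  ε-move, top B: go to s1, push ε → (s1, 00, CZ)
  read 0, top C: go to s1, push EC → (s1, 0, ECZ)
No transition for (s1, 0, top E); M blocks with input 0 remaining.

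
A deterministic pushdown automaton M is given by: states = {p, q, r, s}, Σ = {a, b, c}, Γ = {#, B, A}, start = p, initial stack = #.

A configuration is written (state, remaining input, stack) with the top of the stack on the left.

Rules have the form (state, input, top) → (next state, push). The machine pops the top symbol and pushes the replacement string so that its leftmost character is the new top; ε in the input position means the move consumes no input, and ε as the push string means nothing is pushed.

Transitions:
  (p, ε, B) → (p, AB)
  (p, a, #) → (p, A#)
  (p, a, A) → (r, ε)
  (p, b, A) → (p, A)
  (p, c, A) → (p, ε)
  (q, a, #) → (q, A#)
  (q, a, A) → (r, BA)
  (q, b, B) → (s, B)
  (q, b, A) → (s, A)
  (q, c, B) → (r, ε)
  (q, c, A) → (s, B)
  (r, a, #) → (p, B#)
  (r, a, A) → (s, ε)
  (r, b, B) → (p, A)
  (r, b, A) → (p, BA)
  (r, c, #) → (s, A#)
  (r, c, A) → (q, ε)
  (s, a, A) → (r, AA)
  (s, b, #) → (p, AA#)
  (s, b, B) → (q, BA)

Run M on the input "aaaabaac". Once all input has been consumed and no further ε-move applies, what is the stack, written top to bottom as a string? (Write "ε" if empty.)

(p, aaaabaac, #)
  read a, top #: go to p, push A# → (p, aaabaac, A#)
  read a, top A: go to r, push ε → (r, aabaac, #)
  read a, top #: go to p, push B# → (p, abaac, B#)
  ε-move, top B: go to p, push AB → (p, abaac, AB#)
  read a, top A: go to r, push ε → (r, baac, B#)
  read b, top B: go to p, push A → (p, aac, A#)
  read a, top A: go to r, push ε → (r, ac, #)
  read a, top #: go to p, push B# → (p, c, B#)
  ε-move, top B: go to p, push AB → (p, c, AB#)
  read c, top A: go to p, push ε → (p, ε, B#)
  ε-move, top B: go to p, push AB → (p, ε, AB#)
All input consumed in state p with stack AB#.

AB#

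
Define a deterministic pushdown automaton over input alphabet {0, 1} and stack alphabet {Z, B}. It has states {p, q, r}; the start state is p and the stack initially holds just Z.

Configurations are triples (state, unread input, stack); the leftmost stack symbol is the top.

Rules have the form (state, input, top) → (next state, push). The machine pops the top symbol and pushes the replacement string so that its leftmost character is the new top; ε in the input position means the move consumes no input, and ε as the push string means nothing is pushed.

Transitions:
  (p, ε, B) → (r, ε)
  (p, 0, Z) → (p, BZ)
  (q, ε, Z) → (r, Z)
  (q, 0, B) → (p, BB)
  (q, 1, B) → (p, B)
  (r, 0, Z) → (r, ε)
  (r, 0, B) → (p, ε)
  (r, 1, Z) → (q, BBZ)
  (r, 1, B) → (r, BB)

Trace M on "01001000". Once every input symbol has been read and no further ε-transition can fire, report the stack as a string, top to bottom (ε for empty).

(p, 01001000, Z) ⊢ (p, 1001000, BZ) ⊢ (r, 1001000, Z) ⊢ (q, 001000, BBZ) ⊢ (p, 01000, BBBZ) ⊢ (r, 01000, BBZ) ⊢ (p, 1000, BZ) ⊢ (r, 1000, Z) ⊢ (q, 000, BBZ) ⊢ (p, 00, BBBZ) ⊢ (r, 00, BBZ) ⊢ (p, 0, BZ) ⊢ (r, 0, Z) ⊢ (r, ε, ε)
All input consumed in state r with stack ε.

ε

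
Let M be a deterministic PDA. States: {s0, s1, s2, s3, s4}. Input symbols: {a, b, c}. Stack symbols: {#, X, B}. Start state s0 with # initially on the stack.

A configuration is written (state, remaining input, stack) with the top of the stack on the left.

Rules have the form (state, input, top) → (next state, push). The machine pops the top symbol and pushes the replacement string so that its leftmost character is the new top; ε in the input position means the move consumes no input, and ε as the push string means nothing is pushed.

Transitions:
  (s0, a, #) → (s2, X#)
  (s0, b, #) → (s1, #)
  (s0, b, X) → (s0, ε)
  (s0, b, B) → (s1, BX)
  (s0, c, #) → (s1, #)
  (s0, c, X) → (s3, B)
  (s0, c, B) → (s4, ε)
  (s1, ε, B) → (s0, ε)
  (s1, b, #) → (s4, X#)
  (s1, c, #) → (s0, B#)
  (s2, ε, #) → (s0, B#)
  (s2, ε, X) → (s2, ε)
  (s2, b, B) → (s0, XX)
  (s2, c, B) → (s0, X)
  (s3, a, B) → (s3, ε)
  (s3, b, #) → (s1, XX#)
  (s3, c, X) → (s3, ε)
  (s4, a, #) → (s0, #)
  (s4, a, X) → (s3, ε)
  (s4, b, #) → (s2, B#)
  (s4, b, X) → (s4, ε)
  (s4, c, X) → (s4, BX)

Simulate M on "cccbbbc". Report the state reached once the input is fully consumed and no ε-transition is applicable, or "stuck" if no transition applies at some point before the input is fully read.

(s0, cccbbbc, #)
  read c, top #: go to s1, push # → (s1, ccbbbc, #)
  read c, top #: go to s0, push B# → (s0, cbbbc, B#)
  read c, top B: go to s4, push ε → (s4, bbbc, #)
  read b, top #: go to s2, push B# → (s2, bbc, B#)
  read b, top B: go to s0, push XX → (s0, bc, XX#)
  read b, top X: go to s0, push ε → (s0, c, X#)
  read c, top X: go to s3, push B → (s3, ε, B#)
All input consumed; M is in state s3.

s3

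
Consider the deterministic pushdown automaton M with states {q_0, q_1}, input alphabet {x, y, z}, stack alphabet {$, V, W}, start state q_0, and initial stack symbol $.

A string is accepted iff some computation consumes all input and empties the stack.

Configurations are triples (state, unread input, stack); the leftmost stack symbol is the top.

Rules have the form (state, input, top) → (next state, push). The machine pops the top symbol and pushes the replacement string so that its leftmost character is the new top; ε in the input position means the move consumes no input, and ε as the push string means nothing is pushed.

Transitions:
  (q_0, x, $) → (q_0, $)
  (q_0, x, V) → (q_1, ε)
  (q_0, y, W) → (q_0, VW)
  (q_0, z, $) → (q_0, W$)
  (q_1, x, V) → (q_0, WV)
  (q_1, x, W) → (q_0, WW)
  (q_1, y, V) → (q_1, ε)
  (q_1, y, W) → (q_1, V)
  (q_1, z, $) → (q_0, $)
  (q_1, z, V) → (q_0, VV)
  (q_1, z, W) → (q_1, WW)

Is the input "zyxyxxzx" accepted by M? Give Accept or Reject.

(q_0, zyxyxxzx, $)
  read z, top $: go to q_0, push W$ → (q_0, yxyxxzx, W$)
  read y, top W: go to q_0, push VW → (q_0, xyxxzx, VW$)
  read x, top V: go to q_1, push ε → (q_1, yxxzx, W$)
  read y, top W: go to q_1, push V → (q_1, xxzx, V$)
  read x, top V: go to q_0, push WV → (q_0, xzx, WV$)
No transition applies at (q_0, xzx, WV$); input not fully consumed.

Reject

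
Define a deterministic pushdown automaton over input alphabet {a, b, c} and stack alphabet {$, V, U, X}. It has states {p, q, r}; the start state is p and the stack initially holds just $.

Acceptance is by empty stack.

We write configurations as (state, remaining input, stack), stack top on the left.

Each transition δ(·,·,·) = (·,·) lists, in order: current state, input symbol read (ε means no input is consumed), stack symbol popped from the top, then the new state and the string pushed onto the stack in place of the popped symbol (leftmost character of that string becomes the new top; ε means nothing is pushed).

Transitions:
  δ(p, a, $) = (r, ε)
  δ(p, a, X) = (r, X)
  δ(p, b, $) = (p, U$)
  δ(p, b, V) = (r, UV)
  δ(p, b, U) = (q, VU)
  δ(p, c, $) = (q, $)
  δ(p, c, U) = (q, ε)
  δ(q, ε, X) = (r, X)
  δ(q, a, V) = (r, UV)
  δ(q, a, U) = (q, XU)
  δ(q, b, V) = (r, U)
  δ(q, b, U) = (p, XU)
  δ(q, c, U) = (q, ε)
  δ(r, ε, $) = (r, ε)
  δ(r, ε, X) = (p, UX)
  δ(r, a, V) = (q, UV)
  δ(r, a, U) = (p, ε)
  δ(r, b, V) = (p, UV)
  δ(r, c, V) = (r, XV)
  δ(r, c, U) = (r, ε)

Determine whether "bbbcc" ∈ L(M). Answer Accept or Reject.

(p, bbbcc, $)
  read b, top $: go to p, push U$ → (p, bbcc, U$)
  read b, top U: go to q, push VU → (q, bcc, VU$)
  read b, top V: go to r, push U → (r, cc, UU$)
  read c, top U: go to r, push ε → (r, c, U$)
  read c, top U: go to r, push ε → (r, ε, $)
  ε-move, top $: go to r, push ε → (r, ε, ε)
All input consumed and the stack is empty.

Accept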